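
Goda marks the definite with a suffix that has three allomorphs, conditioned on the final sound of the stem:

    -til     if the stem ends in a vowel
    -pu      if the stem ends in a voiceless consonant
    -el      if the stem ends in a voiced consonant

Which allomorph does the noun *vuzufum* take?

-el

The final sound of *vuzufum* is /m/, which is a voiced consonant, so the suffix is -el.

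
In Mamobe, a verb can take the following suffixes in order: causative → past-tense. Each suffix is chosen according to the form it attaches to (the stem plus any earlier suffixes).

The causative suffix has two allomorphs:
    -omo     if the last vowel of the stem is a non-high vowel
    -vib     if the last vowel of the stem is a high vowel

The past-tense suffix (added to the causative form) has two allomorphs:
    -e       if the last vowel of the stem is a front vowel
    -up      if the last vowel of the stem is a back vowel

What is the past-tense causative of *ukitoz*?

*ukitoz* — last vowel /o/ (a non-high vowel) → -omo → *ukitozomo*.
The causative form *ukitozomo* — last vowel /o/ (a back vowel) → -up → *ukitozomoup*.

ukitozomoup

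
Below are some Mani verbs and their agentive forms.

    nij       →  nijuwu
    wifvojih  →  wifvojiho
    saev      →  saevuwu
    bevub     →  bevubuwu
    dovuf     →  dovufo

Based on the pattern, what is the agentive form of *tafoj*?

tafojuwu

The alternation tracks the final consonant of the stem — -o when the stem ends in a voiceless consonant (*wifvojih*, *dovuf*); -uwu when the stem ends in a voiced consonant (*nij*, *saev*, *bevub*).
*tafoj*: final consonant = /j/, voiced → -uwu → *tafojuwu*.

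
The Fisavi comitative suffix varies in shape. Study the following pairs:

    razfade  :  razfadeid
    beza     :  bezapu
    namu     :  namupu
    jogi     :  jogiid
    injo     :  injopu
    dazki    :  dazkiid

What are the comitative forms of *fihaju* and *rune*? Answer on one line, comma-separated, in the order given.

The alternation tracks the last vowel of the stem — -id when the last vowel of the stem is a front vowel (*razfade*, *jogi*, *dazki*); -pu when the last vowel of the stem is a back vowel (*beza*, *namu*, *injo*).
*fihaju* — last vowel /u/ (a back vowel) → -pu → *fihajupu*.
*rune*: last vowel = /e/, a front vowel → -id → *runeid*.

fihajupu, runeid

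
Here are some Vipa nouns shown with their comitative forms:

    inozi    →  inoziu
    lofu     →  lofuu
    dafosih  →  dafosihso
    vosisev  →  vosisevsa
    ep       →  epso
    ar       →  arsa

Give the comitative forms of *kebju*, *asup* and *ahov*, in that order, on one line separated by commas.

Looking at the final sound of each stem: -so when the stem ends in a voiceless consonant (*dafosih*, *ep*); -sa when the stem ends in a voiced consonant (*vosisev*, *ar*); -u when the stem ends in a vowel (*inozi*, *lofu*).
Since the final sound of *kebju* is /u/ (a vowel), it takes -u, giving *kebjuu*.
The final sound of *asup* is /p/, which is a voiceless consonant, so the suffix is -so, giving *asupso*.
Since the final sound of *ahov* is /v/ (a voiced consonant), it takes -sa, giving *ahovsa*.

kebjuu, asupso, ahovsa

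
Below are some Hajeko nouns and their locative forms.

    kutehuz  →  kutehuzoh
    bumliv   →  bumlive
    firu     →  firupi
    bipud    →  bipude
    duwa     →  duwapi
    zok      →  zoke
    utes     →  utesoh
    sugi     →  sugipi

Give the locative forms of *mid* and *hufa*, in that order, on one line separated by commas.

The alternation tracks the final sound of the stem — -oh when the stem ends in a sibilant (*kutehuz*, *utes*); -e when the stem ends in a non-sibilant consonant (*bumliv*, *bipud*, *zok*); -pi when the stem ends in a vowel (*firu*, *duwa*, *sugi*).
Since the final sound of *mid* is /d/ (a non-sibilant consonant), it takes -e, giving *mide*.
*hufa* — final sound /a/ (a vowel) → -pi → *hufapi*.

mide, hufapi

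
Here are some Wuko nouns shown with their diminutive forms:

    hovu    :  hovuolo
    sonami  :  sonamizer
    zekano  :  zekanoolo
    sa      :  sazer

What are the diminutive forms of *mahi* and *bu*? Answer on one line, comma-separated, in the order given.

The pattern is rounding harmony: -olo when the last vowel of the stem is a rounded vowel (*hovu*, *zekano*); -zer when the last vowel of the stem is an unrounded vowel (*sonami*, *sa*).
Since the last vowel of *mahi* is /i/ (an unrounded vowel), it takes -zer, giving *mahizer*.
Since the last vowel of *bu* is /u/ (a rounded vowel), it takes -olo, giving *buolo*.

mahizer, buolo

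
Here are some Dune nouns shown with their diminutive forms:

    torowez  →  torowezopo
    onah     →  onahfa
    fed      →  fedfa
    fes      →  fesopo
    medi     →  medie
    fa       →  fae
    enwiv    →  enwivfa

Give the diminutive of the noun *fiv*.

The suffix is conditioned by the final sound: -opo when the stem ends in a sibilant (*torowez*, *fes*); -fa when the stem ends in a non-sibilant consonant (*onah*, *fed*, *enwiv*); -e when the stem ends in a vowel (*medi*, *fa*).
The final sound of *fiv* is /v/, which is a non-sibilant consonant, so the suffix is -fa, giving *fivfa*.

fivfa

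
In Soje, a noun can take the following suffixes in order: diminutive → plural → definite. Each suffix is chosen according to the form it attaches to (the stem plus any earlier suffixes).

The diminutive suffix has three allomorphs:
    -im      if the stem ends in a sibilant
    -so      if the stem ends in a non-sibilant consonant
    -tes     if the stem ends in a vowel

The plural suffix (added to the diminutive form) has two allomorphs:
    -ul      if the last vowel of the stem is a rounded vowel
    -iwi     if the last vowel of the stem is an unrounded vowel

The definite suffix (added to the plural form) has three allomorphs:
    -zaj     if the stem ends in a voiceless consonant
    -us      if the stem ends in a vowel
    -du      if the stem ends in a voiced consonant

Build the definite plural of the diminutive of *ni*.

nitesiwius

*ni* — final sound /i/ (a vowel) → -tes → *nites*.
The diminutive form *nites* — last vowel /e/ (an unrounded vowel) → -iwi → *nitesiwi*.
The plural form *nitesiwi* — final sound /i/ (a vowel) → -us → *nitesiwius*.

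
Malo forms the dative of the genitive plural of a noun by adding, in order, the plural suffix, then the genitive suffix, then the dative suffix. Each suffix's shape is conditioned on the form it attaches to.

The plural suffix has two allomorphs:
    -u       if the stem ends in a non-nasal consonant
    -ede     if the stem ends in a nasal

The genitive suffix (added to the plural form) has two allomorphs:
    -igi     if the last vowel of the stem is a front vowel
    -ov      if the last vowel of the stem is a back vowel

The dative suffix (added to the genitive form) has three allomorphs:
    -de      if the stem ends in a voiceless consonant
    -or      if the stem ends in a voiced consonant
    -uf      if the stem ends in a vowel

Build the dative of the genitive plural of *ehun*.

Since the final consonant of *ehun* is /n/ (a nasal), it takes -ede, giving *ehunede*.
The last vowel of the plural form *ehunede* is /e/, which is a front vowel, so the genitive suffix is -igi, giving *ehunedeigi*.
The genitive form *ehunedeigi* — final sound /i/ (a vowel) → -uf → *ehunedeigiuf*.

ehunedeigiuf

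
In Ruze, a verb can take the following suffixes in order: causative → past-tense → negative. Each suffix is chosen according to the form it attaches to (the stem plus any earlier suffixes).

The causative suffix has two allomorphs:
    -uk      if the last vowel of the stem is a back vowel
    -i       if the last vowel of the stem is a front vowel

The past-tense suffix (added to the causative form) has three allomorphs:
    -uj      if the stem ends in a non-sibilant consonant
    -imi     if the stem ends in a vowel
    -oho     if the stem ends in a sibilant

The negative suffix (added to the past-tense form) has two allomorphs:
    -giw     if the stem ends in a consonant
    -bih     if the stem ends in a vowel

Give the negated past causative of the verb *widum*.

Since the last vowel of *widum* is /u/ (a back vowel), it takes -uk, giving *widumuk*.
The final sound of the causative form *widumuk* is /k/, which is a non-sibilant consonant, so the past-tense suffix is -uj, giving *widumukuj*.
The final sound of the past-tense form *widumukuj* is /j/, which is a consonant, so the negative suffix is -giw, giving *widumukujgiw*.

widumukujgiw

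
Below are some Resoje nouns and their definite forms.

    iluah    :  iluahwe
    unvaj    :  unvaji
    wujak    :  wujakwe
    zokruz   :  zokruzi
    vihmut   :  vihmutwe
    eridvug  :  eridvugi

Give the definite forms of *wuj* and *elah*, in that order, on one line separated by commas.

wuji, elahwe

The suffix is conditioned by the final consonant: -we when the stem ends in a voiceless consonant (*iluah*, *wujak*, *vihmut*); -i when the stem ends in a voiced consonant (*unvaj*, *zokruz*, *eridvug*).
*wuj*: final consonant = /j/, voiced → -i → *wuji*.
Since the final consonant of *elah* is /h/ (voiceless), it takes -we, giving *elahwe*.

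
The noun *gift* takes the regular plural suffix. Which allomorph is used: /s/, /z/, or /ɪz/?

/s/

The stem *gift* ends in a voiceless non-sibilant consonant.
The plural suffix surfaces as /ɪz/ after sibilants, /s/ after other voiceless consonants, and /z/ after other voiced sounds.
So the plural -s on *gift* is pronounced /s/.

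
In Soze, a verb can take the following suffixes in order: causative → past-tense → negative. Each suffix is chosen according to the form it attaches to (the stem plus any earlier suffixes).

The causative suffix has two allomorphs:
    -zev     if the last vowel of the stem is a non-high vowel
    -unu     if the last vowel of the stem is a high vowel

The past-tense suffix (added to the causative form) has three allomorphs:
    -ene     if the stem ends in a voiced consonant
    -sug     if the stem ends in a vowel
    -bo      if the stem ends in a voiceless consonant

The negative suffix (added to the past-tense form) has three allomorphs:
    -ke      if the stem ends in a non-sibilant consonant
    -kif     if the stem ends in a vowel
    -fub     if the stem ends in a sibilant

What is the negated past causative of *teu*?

teuunusugke

*teu*: last vowel = /u/, a high vowel → -unu → *teuunu*.
The causative form *teuunu* — final sound /u/ (a vowel) → -sug → *teuunusug*.
The past-tense form *teuunusug* — final sound /g/ (a non-sibilant consonant) → -ke → *teuunusugke*.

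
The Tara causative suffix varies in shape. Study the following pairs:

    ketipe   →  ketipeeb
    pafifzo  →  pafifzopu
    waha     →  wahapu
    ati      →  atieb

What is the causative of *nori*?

norieb

The pattern is front/back vowel harmony: -eb when the last vowel of the stem is a front vowel (*ketipe*, *ati*); -pu when the last vowel of the stem is a back vowel (*pafifzo*, *waha*).
*nori* — last vowel /i/ (a front vowel) → -eb → *norieb*.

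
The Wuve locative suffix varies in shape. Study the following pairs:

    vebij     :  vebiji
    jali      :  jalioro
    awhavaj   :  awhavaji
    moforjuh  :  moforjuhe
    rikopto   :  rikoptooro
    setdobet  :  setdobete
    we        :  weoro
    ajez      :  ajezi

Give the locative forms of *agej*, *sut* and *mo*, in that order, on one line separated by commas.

ageji, sute, mooro

The pattern is voicing of the final sound: -e when the stem ends in a voiceless consonant (*moforjuh*, *setdobet*); -i when the stem ends in a voiced consonant (*vebij*, *awhavaj*, *ajez*); -oro when the stem ends in a vowel (*jali*, *rikopto*, *we*).
*agej*: final sound = /j/, a voiced consonant → -i → *ageji*.
*sut*: final sound = /t/, a voiceless consonant → -e → *sute*.
*mo* — final sound /o/ (a vowel) → -oro → *mooro*.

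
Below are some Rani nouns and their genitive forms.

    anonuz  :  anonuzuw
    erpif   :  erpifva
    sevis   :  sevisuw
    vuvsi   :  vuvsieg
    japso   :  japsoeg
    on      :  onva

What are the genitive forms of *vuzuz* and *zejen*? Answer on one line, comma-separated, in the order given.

vuzuzuw, zejenva

The pattern is sibilance of the final sound: -uw when the stem ends in a sibilant (*anonuz*, *sevis*); -va when the stem ends in a non-sibilant consonant (*erpif*, *on*); -eg when the stem ends in a vowel (*vuvsi*, *japso*).
Since the final sound of *vuzuz* is /z/ (a sibilant), it takes -uw, giving *vuzuzuw*.
*zejen* — final sound /n/ (a non-sibilant consonant) → -va → *zejenva*.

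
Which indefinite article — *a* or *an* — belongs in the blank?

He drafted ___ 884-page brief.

an

The indefinite article is chosen by the initial *sound* of the following word, not its spelling.
The number *884* is spoken "eight hundred …", beginning with /eɪt/ — a vowel sound.
So the article is *an*: He drafted an 884-page brief.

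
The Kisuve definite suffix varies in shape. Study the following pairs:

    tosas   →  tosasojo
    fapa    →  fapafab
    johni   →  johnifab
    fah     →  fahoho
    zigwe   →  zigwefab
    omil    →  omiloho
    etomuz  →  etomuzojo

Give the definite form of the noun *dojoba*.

Looking at the final sound of each stem: -ojo when the stem ends in a sibilant (*tosas*, *etomuz*); -oho when the stem ends in a non-sibilant consonant (*fah*, *omil*); -fab when the stem ends in a vowel (*fapa*, *johni*, *zigwe*).
*dojoba* — final sound /a/ (a vowel) → -fab → *dojobafab*.

dojobafab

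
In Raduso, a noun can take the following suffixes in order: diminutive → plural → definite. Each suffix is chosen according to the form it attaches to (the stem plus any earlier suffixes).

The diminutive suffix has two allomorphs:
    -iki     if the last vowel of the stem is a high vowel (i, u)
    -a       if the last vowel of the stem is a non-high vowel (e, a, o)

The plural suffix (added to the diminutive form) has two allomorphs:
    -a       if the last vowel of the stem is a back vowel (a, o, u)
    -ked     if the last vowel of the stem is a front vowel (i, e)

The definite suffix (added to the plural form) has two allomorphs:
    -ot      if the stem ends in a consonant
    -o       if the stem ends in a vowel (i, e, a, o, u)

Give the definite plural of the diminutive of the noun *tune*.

tuneaao

Since the last vowel of *tune* is /e/ (a non-high vowel), it takes -a, giving *tunea*.
The diminutive form *tunea*: last vowel = /a/, a back vowel → -a → *tuneaa*.
The final sound of the plural form *tuneaa* is /a/, which is a vowel, so the definite suffix is -o, giving *tuneaao*.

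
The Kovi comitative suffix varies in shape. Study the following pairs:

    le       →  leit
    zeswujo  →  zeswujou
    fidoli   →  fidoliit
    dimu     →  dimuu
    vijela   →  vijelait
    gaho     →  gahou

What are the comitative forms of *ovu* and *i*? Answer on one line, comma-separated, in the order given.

The suffix is conditioned by the last vowel: -u when the last vowel of the stem is a rounded vowel (*zeswujo*, *dimu*, *gaho*); -it when the last vowel of the stem is an unrounded vowel (*le*, *fidoli*, *vijela*).
*ovu*: last vowel = /u/, a rounded vowel → -u → *ovuu*.
*i*: last vowel = /i/, an unrounded vowel → -it → *iit*.

ovuu, iit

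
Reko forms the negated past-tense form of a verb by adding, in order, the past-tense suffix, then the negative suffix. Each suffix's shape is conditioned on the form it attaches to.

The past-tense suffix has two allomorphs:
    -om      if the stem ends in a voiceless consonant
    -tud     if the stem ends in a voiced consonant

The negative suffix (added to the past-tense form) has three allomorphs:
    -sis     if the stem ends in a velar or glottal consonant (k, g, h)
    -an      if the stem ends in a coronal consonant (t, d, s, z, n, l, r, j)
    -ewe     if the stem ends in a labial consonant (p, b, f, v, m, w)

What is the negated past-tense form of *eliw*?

*eliw* — final consonant /w/ (voiced) → -tud → *eliwtud*.
Since the final consonant of the past-tense form *eliwtud* is /d/ (coronal), it takes -an, giving *eliwtudan*.

eliwtudan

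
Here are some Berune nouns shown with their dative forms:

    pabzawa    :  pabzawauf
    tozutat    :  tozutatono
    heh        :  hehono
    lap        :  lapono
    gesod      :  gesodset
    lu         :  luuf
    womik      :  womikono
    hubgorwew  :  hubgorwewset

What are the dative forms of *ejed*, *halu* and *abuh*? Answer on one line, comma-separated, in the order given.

Looking at the final sound of each stem: -ono when the stem ends in a voiceless consonant (*tozutat*, *heh*, *lap*, *womik*); -set when the stem ends in a voiced consonant (*gesod*, *hubgorwew*); -uf when the stem ends in a vowel (*pabzawa*, *lu*).
*ejed* — final sound /d/ (a voiced consonant) → -set → *ejedset*.
*halu*: final sound = /u/, a vowel → -uf → *haluuf*.
Since the final sound of *abuh* is /h/ (a voiceless consonant), it takes -ono, giving *abuhono*.

ejedset, haluuf, abuhono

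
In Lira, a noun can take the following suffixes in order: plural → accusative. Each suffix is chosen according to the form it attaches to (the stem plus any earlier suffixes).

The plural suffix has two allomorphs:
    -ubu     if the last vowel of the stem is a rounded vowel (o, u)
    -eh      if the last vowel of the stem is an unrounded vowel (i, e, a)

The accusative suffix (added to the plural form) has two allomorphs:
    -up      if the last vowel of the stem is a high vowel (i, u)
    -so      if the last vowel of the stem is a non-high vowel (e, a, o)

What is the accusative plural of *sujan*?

*sujan* — last vowel /a/ (an unrounded vowel) → -eh → *sujaneh*.
The plural form *sujaneh*: last vowel = /e/, a non-high vowel → -so → *sujanehso*.

sujanehso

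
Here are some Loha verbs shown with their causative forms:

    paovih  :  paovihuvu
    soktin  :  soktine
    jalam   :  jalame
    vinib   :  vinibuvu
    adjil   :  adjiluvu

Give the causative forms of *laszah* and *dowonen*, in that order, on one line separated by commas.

The pattern is nasality of the final consonant: -e when the stem ends in a nasal (*soktin*, *jalam*); -uvu when the stem ends in a non-nasal consonant (*paovih*, *vinib*, *adjil*).
The final consonant of *laszah* is /h/, which is non-nasal, so the suffix is -uvu, giving *laszahuvu*.
The final consonant of *dowonen* is /n/, which is a nasal, so the suffix is -e, giving *dowonene*.

laszahuvu, dowonene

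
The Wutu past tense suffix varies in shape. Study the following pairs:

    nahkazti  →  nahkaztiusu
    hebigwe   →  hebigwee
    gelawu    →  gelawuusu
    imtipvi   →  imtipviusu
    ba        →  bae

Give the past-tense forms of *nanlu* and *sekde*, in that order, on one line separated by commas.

nanluusu, sekdee

The alternation tracks the last vowel of the stem — -usu when the last vowel of the stem is a high vowel (*nahkazti*, *gelawu*, *imtipvi*); -e when the last vowel of the stem is a non-high vowel (*hebigwe*, *ba*).
*nanlu* — last vowel /u/ (a high vowel) → -usu → *nanluusu*.
Since the last vowel of *sekde* is /e/ (a non-high vowel), it takes -e, giving *sekdee*.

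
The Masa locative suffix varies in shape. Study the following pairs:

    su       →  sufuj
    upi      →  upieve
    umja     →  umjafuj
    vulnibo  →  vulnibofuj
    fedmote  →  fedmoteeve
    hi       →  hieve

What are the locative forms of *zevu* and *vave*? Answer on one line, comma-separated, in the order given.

zevufuj, vaveeve

The pattern is front/back vowel harmony: -eve when the last vowel of the stem is a front vowel (*upi*, *fedmote*, *hi*); -fuj when the last vowel of the stem is a back vowel (*su*, *umja*, *vulnibo*).
*zevu*: last vowel = /u/, a back vowel → -fuj → *zevufuj*.
The last vowel of *vave* is /e/, which is a front vowel, so the suffix is -eve, giving *vaveeve*.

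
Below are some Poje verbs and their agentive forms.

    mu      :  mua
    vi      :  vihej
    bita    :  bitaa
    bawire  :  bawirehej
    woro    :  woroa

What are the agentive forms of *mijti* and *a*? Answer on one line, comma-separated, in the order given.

Looking at the last vowel of each stem: -hej when the last vowel of the stem is a front vowel (*vi*, *bawire*); -a when the last vowel of the stem is a back vowel (*mu*, *bita*, *woro*).
*mijti* — last vowel /i/ (a front vowel) → -hej → *mijtihej*.
*a* — last vowel /a/ (a back vowel) → -a → *aa*.

mijtihej, aa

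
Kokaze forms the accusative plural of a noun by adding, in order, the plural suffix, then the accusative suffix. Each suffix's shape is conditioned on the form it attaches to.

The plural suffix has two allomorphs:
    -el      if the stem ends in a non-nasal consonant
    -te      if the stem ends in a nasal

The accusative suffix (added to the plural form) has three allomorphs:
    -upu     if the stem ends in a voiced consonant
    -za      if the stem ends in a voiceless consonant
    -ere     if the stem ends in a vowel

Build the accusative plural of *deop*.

deopelupu

Since the final consonant of *deop* is /p/ (non-nasal), it takes -el, giving *deopel*.
Since the final sound of the plural form *deopel* is /l/ (a voiced consonant), it takes -upu, giving *deopelupu*.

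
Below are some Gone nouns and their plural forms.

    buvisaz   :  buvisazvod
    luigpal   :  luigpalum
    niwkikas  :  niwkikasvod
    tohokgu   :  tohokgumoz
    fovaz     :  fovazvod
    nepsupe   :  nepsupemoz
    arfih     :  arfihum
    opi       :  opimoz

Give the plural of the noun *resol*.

The alternation tracks the final sound of the stem — -vod when the stem ends in a sibilant (*buvisaz*, *niwkikas*, *fovaz*); -um when the stem ends in a non-sibilant consonant (*luigpal*, *arfih*); -moz when the stem ends in a vowel (*tohokgu*, *nepsupe*, *opi*).
*resol*: final sound = /l/, a non-sibilant consonant → -um → *resolum*.

resolum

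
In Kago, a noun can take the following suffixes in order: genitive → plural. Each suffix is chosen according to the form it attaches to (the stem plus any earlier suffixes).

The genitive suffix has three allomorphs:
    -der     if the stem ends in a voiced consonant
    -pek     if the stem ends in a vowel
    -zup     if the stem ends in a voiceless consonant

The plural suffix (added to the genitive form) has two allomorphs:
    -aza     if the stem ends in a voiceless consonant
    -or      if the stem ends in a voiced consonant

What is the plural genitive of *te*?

*te* — final sound /e/ (a vowel) → -pek → *tepek*.
The final consonant of the genitive form *tepek* is /k/, which is voiceless, so the plural suffix is -aza, giving *tepekaza*.

tepekaza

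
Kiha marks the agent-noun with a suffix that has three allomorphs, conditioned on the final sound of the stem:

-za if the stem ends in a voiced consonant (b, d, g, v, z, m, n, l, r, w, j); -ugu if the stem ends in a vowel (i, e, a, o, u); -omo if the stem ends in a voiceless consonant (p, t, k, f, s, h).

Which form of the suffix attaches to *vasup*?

Since the final sound of *vasup* is /p/ (a voiceless consonant), it takes -omo.

-omo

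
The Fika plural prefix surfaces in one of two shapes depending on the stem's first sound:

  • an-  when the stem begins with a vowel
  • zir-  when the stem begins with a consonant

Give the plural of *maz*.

zirmaz

*maz*: first sound = /m/, a consonant → zir- → *zirmaz*.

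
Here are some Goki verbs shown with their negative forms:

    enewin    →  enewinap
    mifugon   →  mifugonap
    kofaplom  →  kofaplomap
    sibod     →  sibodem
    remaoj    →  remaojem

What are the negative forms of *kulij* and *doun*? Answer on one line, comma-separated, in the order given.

Looking at the final consonant of each stem: -ap when the stem ends in a nasal (*enewin*, *mifugon*, *kofaplom*); -em when the stem ends in a non-nasal consonant (*sibod*, *remaoj*).
*kulij*: final consonant = /j/, non-nasal → -em → *kulijem*.
Since the final consonant of *doun* is /n/ (a nasal), it takes -ap, giving *dounap*.

kulijem, dounap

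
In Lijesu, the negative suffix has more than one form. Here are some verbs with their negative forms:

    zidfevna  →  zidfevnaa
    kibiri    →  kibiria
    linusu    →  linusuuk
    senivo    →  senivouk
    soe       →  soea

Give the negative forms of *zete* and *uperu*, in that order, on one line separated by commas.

zetea, uperuuk

The suffix is conditioned by the last vowel: -uk when the last vowel of the stem is a rounded vowel (*linusu*, *senivo*); -a when the last vowel of the stem is an unrounded vowel (*zidfevna*, *kibiri*, *soe*).
*zete* — last vowel /e/ (an unrounded vowel) → -a → *zetea*.
*uperu* — last vowel /u/ (a rounded vowel) → -uk → *uperuuk*.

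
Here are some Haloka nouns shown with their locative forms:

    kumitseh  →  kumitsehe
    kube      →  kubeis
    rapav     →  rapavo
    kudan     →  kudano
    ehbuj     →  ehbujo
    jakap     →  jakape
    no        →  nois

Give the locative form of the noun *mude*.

Looking at the final sound of each stem: -e when the stem ends in a voiceless consonant (*kumitseh*, *jakap*); -o when the stem ends in a voiced consonant (*rapav*, *kudan*, *ehbuj*); -is when the stem ends in a vowel (*kube*, *no*).
Since the final sound of *mude* is /e/ (a vowel), it takes -is, giving *mudeis*.

mudeis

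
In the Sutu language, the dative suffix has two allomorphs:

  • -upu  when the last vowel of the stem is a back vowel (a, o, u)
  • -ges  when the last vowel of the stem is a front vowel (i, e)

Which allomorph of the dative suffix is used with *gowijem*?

*gowijem*: last vowel = /e/, a front vowel → -ges.

-ges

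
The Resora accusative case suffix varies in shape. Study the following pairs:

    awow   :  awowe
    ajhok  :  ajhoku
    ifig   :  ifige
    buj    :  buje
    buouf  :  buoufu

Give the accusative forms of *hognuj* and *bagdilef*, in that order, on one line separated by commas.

hognuje, bagdilefu

The suffix is conditioned by the final consonant: -u when the stem ends in a voiceless consonant (*ajhok*, *buouf*); -e when the stem ends in a voiced consonant (*awow*, *ifig*, *buj*).
The final consonant of *hognuj* is /j/, which is voiced, so the suffix is -e, giving *hognuje*.
*bagdilef*: final consonant = /f/, voiceless → -u → *bagdilefu*.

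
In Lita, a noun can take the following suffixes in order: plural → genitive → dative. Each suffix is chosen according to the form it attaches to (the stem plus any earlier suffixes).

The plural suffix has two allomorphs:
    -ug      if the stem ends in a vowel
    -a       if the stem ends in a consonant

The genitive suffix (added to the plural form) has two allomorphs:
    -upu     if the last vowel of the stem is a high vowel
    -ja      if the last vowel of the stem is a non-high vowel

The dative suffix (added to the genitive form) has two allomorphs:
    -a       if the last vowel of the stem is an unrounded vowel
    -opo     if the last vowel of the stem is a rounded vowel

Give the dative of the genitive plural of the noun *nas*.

The final sound of *nas* is /s/, which is a consonant, so the plural suffix is -a, giving *nasa*.
Since the last vowel of the plural form *nasa* is /a/ (a non-high vowel), it takes -ja, giving *nasaja*.
The genitive form *nasaja* — last vowel /a/ (an unrounded vowel) → -a → *nasajaa*.

nasajaa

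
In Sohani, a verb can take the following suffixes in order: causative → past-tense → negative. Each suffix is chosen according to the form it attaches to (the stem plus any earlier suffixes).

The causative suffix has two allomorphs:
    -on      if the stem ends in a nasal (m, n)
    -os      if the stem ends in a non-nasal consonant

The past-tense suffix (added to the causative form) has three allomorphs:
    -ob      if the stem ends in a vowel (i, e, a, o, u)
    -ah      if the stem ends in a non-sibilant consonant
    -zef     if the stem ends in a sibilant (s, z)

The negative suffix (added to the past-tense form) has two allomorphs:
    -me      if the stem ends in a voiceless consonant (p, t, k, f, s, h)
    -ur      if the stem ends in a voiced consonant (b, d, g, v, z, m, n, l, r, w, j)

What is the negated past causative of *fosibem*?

The final consonant of *fosibem* is /m/, which is a nasal, so the causative suffix is -on, giving *fosibemon*.
The causative form *fosibemon*: final sound = /n/, a non-sibilant consonant → -ah → *fosibemonah*.
The past-tense form *fosibemonah* — final consonant /h/ (voiceless) → -me → *fosibemonahme*.

fosibemonahme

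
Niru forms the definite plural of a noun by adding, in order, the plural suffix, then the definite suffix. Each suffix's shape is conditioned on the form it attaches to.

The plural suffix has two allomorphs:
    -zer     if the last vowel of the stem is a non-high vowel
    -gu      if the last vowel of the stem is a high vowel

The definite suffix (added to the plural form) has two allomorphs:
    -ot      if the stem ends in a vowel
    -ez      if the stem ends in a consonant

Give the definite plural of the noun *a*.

Since the last vowel of *a* is /a/ (a non-high vowel), it takes -zer, giving *azer*.
The plural form *azer* — final sound /r/ (a consonant) → -ez → *azerez*.

azerez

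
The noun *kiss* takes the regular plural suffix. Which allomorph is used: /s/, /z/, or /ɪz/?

/ɪz/

The stem *kiss* ends in a sibilant (/s, z, ʃ, ʒ, tʃ, dʒ/).
The plural suffix surfaces as /ɪz/ after sibilants, /s/ after other voiceless consonants, and /z/ after other voiced sounds.
So the plural -s on *kiss* is pronounced /ɪz/.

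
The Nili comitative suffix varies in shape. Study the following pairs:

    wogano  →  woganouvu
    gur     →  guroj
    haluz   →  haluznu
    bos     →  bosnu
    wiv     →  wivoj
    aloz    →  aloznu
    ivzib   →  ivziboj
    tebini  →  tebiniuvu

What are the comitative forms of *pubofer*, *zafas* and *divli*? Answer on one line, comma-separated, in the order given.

Looking at the final sound of each stem: -nu when the stem ends in a sibilant (*haluz*, *bos*, *aloz*); -oj when the stem ends in a non-sibilant consonant (*gur*, *wiv*, *ivzib*); -uvu when the stem ends in a vowel (*wogano*, *tebini*).
*pubofer* — final sound /r/ (a non-sibilant consonant) → -oj → *puboferoj*.
Since the final sound of *zafas* is /s/ (a sibilant), it takes -nu, giving *zafasnu*.
*divli* — final sound /i/ (a vowel) → -uvu → *divliuvu*.

puboferoj, zafasnu, divliuvu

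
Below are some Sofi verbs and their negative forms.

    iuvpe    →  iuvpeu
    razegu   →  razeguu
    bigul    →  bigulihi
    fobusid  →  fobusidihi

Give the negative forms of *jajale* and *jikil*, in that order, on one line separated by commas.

jajaleu, jikilihi

The alternation tracks the final sound of the stem — -ihi when the stem ends in a consonant (*bigul*, *fobusid*); -u when the stem ends in a vowel (*iuvpe*, *razegu*).
*jajale*: final sound = /e/, a vowel → -u → *jajaleu*.
Since the final sound of *jikil* is /l/ (a consonant), it takes -ihi, giving *jikilihi*.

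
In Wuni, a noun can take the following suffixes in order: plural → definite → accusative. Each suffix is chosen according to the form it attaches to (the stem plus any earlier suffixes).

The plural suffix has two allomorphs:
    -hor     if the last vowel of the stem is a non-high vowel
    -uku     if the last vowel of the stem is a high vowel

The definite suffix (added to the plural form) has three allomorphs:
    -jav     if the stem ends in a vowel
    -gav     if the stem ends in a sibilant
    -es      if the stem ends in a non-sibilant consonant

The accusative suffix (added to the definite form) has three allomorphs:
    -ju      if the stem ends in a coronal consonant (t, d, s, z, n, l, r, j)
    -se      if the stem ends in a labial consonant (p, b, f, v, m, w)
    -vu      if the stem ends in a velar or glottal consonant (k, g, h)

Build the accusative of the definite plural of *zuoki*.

zuokiukujavse

*zuoki*: last vowel = /i/, a high vowel → -uku → *zuokiuku*.
Since the final sound of the plural form *zuokiuku* is /u/ (a vowel), it takes -jav, giving *zuokiukujav*.
The definite form *zuokiukujav*: final consonant = /v/, labial → -se → *zuokiukujavse*.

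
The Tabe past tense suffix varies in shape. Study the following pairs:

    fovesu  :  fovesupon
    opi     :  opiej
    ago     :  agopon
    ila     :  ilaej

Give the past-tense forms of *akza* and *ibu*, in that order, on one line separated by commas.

The pattern is rounding harmony: -pon when the last vowel of the stem is a rounded vowel (*fovesu*, *ago*); -ej when the last vowel of the stem is an unrounded vowel (*opi*, *ila*).
*akza* — last vowel /a/ (an unrounded vowel) → -ej → *akzaej*.
Since the last vowel of *ibu* is /u/ (a rounded vowel), it takes -pon, giving *ibupon*.

akzaej, ibupon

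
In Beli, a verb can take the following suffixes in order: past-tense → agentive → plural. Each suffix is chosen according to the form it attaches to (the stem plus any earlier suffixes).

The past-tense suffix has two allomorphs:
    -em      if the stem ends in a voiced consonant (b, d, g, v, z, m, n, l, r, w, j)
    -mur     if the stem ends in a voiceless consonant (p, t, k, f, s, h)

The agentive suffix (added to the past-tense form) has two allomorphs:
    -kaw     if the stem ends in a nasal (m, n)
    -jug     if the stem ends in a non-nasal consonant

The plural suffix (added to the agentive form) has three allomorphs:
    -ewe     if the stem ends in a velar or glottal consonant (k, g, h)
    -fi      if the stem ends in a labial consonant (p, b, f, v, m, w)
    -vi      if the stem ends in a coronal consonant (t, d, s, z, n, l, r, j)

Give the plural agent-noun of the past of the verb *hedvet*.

The final consonant of *hedvet* is /t/, which is voiceless, so the past-tense suffix is -mur, giving *hedvetmur*.
The final consonant of the past-tense form *hedvetmur* is /r/, which is non-nasal, so the agentive suffix is -jug, giving *hedvetmurjug*.
The agentive form *hedvetmurjug*: final consonant = /g/, velar/glottal → -ewe → *hedvetmurjugewe*.

hedvetmurjugewe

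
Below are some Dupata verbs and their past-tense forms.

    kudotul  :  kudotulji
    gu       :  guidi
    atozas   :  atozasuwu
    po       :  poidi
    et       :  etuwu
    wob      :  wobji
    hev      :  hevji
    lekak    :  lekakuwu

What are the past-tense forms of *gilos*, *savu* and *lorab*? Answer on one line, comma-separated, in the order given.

The alternation tracks the final sound of the stem — -uwu when the stem ends in a voiceless consonant (*atozas*, *et*, *lekak*); -ji when the stem ends in a voiced consonant (*kudotul*, *wob*, *hev*); -idi when the stem ends in a vowel (*gu*, *po*).
*gilos* — final sound /s/ (a voiceless consonant) → -uwu → *gilosuwu*.
*savu*: final sound = /u/, a vowel → -idi → *savuidi*.
Since the final sound of *lorab* is /b/ (a voiced consonant), it takes -ji, giving *lorabji*.

gilosuwu, savuidi, lorabji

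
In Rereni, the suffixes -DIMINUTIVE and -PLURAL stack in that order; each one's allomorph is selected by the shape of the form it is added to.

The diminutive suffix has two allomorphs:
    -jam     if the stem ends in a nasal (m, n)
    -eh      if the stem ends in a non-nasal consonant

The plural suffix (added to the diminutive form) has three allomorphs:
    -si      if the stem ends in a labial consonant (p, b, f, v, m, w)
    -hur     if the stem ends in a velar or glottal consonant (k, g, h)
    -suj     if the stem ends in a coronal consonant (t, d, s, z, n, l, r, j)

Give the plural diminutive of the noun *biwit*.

Since the final consonant of *biwit* is /t/ (non-nasal), it takes -eh, giving *biwiteh*.
The final consonant of the diminutive form *biwiteh* is /h/, which is velar/glottal, so the plural suffix is -hur, giving *biwitehhur*.

biwitehhur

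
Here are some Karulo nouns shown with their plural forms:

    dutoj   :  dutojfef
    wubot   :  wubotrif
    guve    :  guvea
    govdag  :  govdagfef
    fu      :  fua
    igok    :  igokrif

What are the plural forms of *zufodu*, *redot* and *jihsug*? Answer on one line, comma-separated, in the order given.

zufodua, redotrif, jihsugfef

Looking at the final sound of each stem: -rif when the stem ends in a voiceless consonant (*wubot*, *igok*); -fef when the stem ends in a voiced consonant (*dutoj*, *govdag*); -a when the stem ends in a vowel (*guve*, *fu*).
*zufodu*: final sound = /u/, a vowel → -a → *zufodua*.
Since the final sound of *redot* is /t/ (a voiceless consonant), it takes -rif, giving *redotrif*.
*jihsug* — final sound /g/ (a voiced consonant) → -fef → *jihsugfef*.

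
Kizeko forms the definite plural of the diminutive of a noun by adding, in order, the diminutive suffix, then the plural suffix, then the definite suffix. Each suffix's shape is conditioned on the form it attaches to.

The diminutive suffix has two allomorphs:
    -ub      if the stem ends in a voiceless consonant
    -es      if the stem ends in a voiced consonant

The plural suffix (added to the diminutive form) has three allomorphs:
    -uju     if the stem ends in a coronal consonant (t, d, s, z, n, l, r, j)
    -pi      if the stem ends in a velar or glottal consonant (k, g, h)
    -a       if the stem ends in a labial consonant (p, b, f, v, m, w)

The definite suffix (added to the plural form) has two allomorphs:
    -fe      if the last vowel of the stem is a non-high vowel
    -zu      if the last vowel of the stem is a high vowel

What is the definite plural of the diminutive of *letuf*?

*letuf* — final consonant /f/ (voiceless) → -ub → *letufub*.
Since the final consonant of the diminutive form *letufub* is /b/ (labial), it takes -a, giving *letufuba*.
The last vowel of the plural form *letufuba* is /a/, which is a non-high vowel, so the definite suffix is -fe, giving *letufubafe*.

letufubafe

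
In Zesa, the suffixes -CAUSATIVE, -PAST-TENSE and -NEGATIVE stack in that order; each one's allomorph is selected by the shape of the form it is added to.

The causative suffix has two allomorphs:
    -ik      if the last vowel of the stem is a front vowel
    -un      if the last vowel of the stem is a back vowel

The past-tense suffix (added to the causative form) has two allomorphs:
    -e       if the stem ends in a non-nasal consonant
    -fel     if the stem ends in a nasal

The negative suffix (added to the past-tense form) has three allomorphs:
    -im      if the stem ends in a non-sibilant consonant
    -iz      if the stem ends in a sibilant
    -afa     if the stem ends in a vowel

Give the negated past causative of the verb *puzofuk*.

*puzofuk*: last vowel = /u/, a back vowel → -un → *puzofukun*.
The final consonant of the causative form *puzofukun* is /n/, which is a nasal, so the past-tense suffix is -fel, giving *puzofukunfel*.
Since the final sound of the past-tense form *puzofukunfel* is /l/ (a non-sibilant consonant), it takes -im, giving *puzofukunfelim*.

puzofukunfelim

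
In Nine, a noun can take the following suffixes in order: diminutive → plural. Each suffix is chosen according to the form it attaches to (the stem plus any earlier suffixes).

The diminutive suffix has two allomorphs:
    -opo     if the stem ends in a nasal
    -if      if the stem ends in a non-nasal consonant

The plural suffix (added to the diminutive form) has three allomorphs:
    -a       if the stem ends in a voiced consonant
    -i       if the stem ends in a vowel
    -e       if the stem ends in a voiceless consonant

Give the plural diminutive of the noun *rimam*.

rimamopoi

Since the final consonant of *rimam* is /m/ (a nasal), it takes -opo, giving *rimamopo*.
The diminutive form *rimamopo* — final sound /o/ (a vowel) → -i → *rimamopoi*.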